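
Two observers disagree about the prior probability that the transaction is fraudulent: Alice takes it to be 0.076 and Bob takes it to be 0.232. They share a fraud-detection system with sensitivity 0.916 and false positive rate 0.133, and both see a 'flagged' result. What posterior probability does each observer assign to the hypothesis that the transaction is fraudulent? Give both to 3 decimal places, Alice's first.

Alice: 0.362; Bob: 0.675

P('+'|H) = 0.916, P('+'|¬H) = 0.133.
Alice: numerator 0.916·0.076 = 0.069616; evidence = 0.069616+0.133·0.924 = 0.19251; posterior = 0.362.
Bob: numerator 0.916·0.232 = 0.21251; evidence = 0.21251+0.133·0.768 = 0.31466; posterior = 0.675.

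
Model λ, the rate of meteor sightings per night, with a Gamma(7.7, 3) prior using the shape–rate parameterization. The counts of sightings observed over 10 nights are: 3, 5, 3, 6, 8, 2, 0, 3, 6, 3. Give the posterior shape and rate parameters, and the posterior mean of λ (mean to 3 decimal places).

Posterior: Gamma(shape=46.7, rate=13); mean ≈ 3.592

The Poisson likelihood adds the total count to the shape and the number of exposure periods to the rate. Here ∑xᵢ = 39 and n = 10, so shape 7.7→46.7 and rate 3→13.
Posterior mean = shape/rate = 46.7/13 = 3.592.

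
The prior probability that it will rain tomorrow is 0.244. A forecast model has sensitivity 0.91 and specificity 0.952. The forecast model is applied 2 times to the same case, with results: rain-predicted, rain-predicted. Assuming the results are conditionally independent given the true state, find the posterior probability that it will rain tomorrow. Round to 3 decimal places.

Posterior P(H) ≈ 0.991

Let H be the event that it will rain tomorrow; start with P(H) = 0.244. P('rain-predicted'|H) = 0.91, P('rain-predicted'|¬H) = 0.048.
Update on result 1 ('rain-predicted'): P(H) ← 0.91·0.2440 / (0.91·0.2440 + 0.048·0.7560) = 0.22204/0.25833 = 0.8595.
Update on result 2 ('rain-predicted'): P(H) ← 0.91·0.8595 / (0.91·0.8595 + 0.048·0.1405) = 0.78217/0.78891 = 0.9915.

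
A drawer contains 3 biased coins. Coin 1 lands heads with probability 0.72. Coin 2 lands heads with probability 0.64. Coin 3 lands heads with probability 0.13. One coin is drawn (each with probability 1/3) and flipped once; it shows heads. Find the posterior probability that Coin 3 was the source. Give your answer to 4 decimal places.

P(heads|C1) = 0.72; P(heads|C2) = 0.64; P(heads|C3) = 0.13.
Prior × likelihood for each source: 0.333333·0.72=0.2400, 0.333333·0.64=0.2133, 0.333333·0.13=0.04333. Summing gives P(heads) = 0.49667.
P(Coin 3 | heads) = 0.04333 / 0.49667 = 0.0872.

Posterior probability ≈ 0.0872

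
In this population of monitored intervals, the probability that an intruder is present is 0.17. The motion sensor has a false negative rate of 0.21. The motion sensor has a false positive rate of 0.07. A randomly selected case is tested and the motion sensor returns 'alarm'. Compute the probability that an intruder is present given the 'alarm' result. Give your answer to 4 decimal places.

P(H | E) ≈ 0.6980

Write H for 'an intruder is present'. Prior odds H:¬H = 0.17/0.83 = 0.20482. For the 'alarm' outcome, the likelihood ratio is 0.79/0.07 = 11.286.
Posterior odds = 0.20482 × 11.286 = 2.3115, so P(H|E) = 2.3115/(1+2.3115) = 0.6980.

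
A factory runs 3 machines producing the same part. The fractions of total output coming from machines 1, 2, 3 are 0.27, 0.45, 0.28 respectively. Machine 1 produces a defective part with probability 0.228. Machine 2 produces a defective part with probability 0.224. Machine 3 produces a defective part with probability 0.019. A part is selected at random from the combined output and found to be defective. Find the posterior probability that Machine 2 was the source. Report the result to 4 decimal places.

Posterior probability ≈ 0.6011

Tabulate prior·likelihood by source: [1] prior 0.27, lik 0.228, product 0.06156; [2] prior 0.45, lik 0.224, product 0.1008; [3] prior 0.28, lik 0.019, product 0.005320.
Normalizing constant = 0.16768; the posterior for Machine 2 is its product over the sum, 0.1008/0.16768 = 0.6011.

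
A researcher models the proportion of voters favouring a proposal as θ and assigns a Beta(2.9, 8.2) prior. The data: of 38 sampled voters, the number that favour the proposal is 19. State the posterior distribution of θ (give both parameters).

Observing 19 successes and 19 failures updates Beta(2.9, 8.2) by adding the success and failure counts to the two shape parameters: α = 2.9+19 = 21.9, β = 8.2+19 = 27.2.

Posterior: Beta(21.9, 27.2)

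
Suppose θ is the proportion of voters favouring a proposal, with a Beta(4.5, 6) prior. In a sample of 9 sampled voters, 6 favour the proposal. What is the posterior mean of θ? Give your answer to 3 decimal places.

Posterior mean ≈ 0.538

The binomial likelihood is conjugate to the Beta prior: with 6 successes and 3 failures, the posterior is Beta(4.5+6, 6+3) = Beta(10.5, 9).
E[θ | data] = 10.5/(10.5+9) = 0.538.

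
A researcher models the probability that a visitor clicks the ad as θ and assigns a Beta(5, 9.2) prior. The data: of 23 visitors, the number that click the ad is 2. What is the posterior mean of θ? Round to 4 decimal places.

Observing 2 successes and 21 failures updates Beta(5, 9.2) by adding the success and failure counts to the two shape parameters: α = 5+2 = 7, β = 9.2+21 = 30.2.
Posterior mean = α/(α+β) = 7/37.2 = 0.1882.

Posterior mean ≈ 0.1882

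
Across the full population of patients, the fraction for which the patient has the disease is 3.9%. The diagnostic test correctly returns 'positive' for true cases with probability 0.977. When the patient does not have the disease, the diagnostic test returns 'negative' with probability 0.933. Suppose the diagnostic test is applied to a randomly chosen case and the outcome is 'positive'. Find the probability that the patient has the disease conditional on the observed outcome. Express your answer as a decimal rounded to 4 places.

P(H | E) ≈ 0.3718

Let H be the event that the patient has the disease. P(H) = 0.039, so P(¬H) = 0.961. With E the 'positive' result, P(E|H) = 0.977 and P(E|¬H) = 0.067.
P(E) = 0.977·0.039 + 0.067·0.961 = 0.038103 + 0.064387 = 0.10249.
By Bayes' theorem, P(H|E) = 0.038103 / 0.10249 = 0.3718.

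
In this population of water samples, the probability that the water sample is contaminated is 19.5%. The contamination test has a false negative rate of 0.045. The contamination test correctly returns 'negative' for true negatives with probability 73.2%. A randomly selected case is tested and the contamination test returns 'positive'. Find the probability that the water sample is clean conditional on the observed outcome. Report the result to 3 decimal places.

Write H for 'the water sample is contaminated'. Prior odds H:¬H = 0.195/0.805 = 0.24224. For the 'positive' outcome, the likelihood ratio is 0.955/0.268 = 3.5634.
Posterior odds = 0.24224 × 3.5634 = 0.86319, so P(H|E) = 0.86319/(1+0.86319) = 0.463. Then P(¬H|E) = 1 − 0.463 = 0.537.

P(¬H | E) ≈ 0.537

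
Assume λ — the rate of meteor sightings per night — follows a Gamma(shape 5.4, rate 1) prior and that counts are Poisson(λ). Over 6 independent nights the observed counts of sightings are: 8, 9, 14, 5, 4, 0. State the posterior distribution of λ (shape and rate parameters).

Total count ∑xᵢ = 40 over n = 6 nights.
Gamma is conjugate to the Poisson likelihood: posterior is Gamma(shape = 5.4+40 = 45.4, rate = 1+6 = 7).

Posterior: Gamma(shape=45.4, rate=7)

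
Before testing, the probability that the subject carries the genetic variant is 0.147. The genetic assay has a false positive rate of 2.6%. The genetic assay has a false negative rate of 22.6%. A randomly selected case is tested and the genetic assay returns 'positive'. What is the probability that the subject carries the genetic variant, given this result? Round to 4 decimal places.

Let H be the event that the subject carries the genetic variant. P(H) = 0.147, so P(¬H) = 0.853. With E the 'positive' result, P(E|H) = 0.774 and P(E|¬H) = 0.026.
P(E) = 0.774·0.147 + 0.026·0.853 = 0.11378 + 0.022178 = 0.13596.
By Bayes' theorem, P(H|E) = 0.11378 / 0.13596 = 0.8369.

P(H | E) ≈ 0.8369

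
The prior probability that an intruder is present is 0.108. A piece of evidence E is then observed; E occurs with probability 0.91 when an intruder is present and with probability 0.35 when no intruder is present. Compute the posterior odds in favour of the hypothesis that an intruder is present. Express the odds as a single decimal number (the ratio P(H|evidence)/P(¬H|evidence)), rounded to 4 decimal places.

Posterior odds ≈ 0.3148

Prior odds = 0.108/(1−0.108) = 0.12108.
Likelihood ratio for E = 0.91/0.35 = 2.6000.
Posterior odds = prior odds × LR = 0.31480.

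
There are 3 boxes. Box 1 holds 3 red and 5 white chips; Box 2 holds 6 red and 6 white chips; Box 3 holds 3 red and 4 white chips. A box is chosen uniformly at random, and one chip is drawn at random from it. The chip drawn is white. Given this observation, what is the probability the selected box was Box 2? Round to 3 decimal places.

Tabulate prior·likelihood by source: [1] prior 0.333333, lik 0.625, product 0.2083; [2] prior 0.333333, lik 0.5, product 0.1667; [3] prior 0.333333, lik 0.5714, product 0.1905.
Normalizing constant = 0.56548; the posterior for Box 2 is its product over the sum, 0.1667/0.56548 = 0.295.

Posterior probability ≈ 0.295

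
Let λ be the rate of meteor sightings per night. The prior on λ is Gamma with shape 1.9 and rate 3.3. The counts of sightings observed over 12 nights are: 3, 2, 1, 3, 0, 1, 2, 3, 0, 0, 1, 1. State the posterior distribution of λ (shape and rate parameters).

Total count ∑xᵢ = 17 over n = 12 nights.
Gamma is conjugate to the Poisson likelihood: posterior is Gamma(shape = 1.9+17 = 18.9, rate = 3.3+12 = 15.3).

Posterior: Gamma(shape=18.9, rate=15.3)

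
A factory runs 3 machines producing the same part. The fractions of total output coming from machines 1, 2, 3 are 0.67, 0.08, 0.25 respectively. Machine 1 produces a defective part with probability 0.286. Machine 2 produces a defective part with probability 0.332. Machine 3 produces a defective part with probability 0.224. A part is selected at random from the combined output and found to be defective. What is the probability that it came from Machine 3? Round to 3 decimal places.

Posterior probability ≈ 0.204

Tabulate prior·likelihood by source: [1] prior 0.67, lik 0.286, product 0.1916; [2] prior 0.08, lik 0.332, product 0.02656; [3] prior 0.25, lik 0.224, product 0.05600.
Normalizing constant = 0.27418; the posterior for Machine 3 is its product over the sum, 0.05600/0.27418 = 0.204.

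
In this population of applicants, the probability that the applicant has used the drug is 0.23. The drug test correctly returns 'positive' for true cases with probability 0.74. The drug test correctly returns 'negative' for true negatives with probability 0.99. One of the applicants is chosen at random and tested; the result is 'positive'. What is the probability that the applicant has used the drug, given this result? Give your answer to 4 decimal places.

P(H | E) ≈ 0.9567

Let H be the event that the applicant has used the drug. P(H) = 0.23, so P(¬H) = 0.77. With E the 'positive' result, P(E|H) = 0.74 and P(E|¬H) = 0.01.
P(E) = 0.74·0.23 + 0.01·0.77 = 0.17020 + 0.0077000 = 0.17790.
By Bayes' theorem, P(H|E) = 0.17020 / 0.17790 = 0.9567.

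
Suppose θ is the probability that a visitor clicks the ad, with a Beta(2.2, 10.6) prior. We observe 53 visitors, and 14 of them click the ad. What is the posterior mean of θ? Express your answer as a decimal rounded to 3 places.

Posterior mean ≈ 0.246

Observing 14 successes and 39 failures updates Beta(2.2, 10.6) by adding the success and failure counts to the two shape parameters: α = 2.2+14 = 16.2, β = 10.6+39 = 49.6.
Posterior mean = α/(α+β) = 16.2/65.8 = 0.246.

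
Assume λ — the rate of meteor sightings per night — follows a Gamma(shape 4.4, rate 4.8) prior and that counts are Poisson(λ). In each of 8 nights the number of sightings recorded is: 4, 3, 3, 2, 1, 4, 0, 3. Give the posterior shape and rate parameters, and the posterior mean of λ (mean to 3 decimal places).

Posterior: Gamma(shape=24.4, rate=12.8); mean ≈ 1.906

Total count ∑xᵢ = 20 over n = 8 nights.
Gamma is conjugate to the Poisson likelihood: posterior is Gamma(shape = 4.4+20 = 24.4, rate = 4.8+8 = 12.8).
E[λ | data] = 24.4/12.8 = 1.906.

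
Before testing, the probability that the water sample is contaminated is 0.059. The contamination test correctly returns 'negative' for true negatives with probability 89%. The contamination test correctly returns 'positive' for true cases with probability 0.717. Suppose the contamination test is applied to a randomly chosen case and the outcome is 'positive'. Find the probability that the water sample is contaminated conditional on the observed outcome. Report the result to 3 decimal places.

P(H | E) ≈ 0.290

Let H be the event that the water sample is contaminated. P(H) = 0.059, so P(¬H) = 0.941. With E the 'positive' result, P(E|H) = 0.717 and P(E|¬H) = 0.11.
P(E) = 0.717·0.059 + 0.11·0.941 = 0.042303 + 0.10351 = 0.14581.
By Bayes' theorem, P(H|E) = 0.042303 / 0.14581 = 0.290.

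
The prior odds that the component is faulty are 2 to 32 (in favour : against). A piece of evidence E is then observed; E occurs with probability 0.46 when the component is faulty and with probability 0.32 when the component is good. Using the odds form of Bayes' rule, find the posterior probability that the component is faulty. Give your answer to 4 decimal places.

Prior odds = 2/32 = 0.062500. In log-odds, ln(0.062500) = -2.7726.
Add log likelihood ratio: ln(1.4375) = 0.36291.
Posterior log-odds = -2.4097, so posterior odds = exp(-2.4097) = 0.089844. Converting, P(H|E) = 0.089844/1.0898 = 0.0824.

Posterior probability ≈ 0.0824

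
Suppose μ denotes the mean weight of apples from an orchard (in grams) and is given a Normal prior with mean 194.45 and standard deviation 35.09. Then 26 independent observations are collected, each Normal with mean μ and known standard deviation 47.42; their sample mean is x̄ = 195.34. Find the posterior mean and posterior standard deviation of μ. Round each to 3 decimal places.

Posterior mean ≈ 195.282; posterior SD ≈ 8.989

With known σ, the Normal prior is conjugate. Weight on the data is w = (n/σ²)/(n/σ² + 1/τ₀²) = 0.0115625/(0.0115625+0.00081214) = 0.93437.
Posterior mean = w·x̄ + (1−w)·μ₀ = 0.93437·195.34 + 0.065630·194.45 = 195.282. Posterior variance = 1/(0.0115625+0.00081214) = 80.8107, so SD = 8.989.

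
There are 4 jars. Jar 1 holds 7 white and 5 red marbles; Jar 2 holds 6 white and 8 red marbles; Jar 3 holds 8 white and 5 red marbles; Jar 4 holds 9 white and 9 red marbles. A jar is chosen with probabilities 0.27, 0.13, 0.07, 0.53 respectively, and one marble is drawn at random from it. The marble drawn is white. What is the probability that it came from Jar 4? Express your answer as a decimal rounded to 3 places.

Posterior probability ≈ 0.508

Tabulate prior·likelihood by source: [1] prior 0.27, lik 0.5833, product 0.1575; [2] prior 0.13, lik 0.4286, product 0.05571; [3] prior 0.07, lik 0.6154, product 0.04308; [4] prior 0.53, lik 0.5, product 0.2650.
Normalizing constant = 0.52129; the posterior for Jar 4 is its product over the sum, 0.2650/0.52129 = 0.508.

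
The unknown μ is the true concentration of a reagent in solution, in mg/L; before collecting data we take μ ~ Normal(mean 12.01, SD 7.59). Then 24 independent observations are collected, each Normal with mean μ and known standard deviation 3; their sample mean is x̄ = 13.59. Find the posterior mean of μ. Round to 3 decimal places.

With known σ, the Normal prior is conjugate. Weight on the data is w = (n/σ²)/(n/σ² + 1/τ₀²) = 2.66667/(2.66667+0.0173587) = 0.99353.
Posterior mean = w·x̄ + (1−w)·μ₀ = 0.99353·13.59 + 0.0064674·12.01 = 13.580.

Posterior mean ≈ 13.580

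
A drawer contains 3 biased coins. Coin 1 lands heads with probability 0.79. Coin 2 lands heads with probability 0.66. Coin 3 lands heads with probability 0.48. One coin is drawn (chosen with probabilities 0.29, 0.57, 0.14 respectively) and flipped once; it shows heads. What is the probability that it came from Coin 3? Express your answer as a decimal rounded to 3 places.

Posterior probability ≈ 0.100

Tabulate prior·likelihood by source: [1] prior 0.29, lik 0.79, product 0.2291; [2] prior 0.57, lik 0.66, product 0.3762; [3] prior 0.14, lik 0.48, product 0.06720.
Normalizing constant = 0.67250; the posterior for Coin 3 is its product over the sum, 0.06720/0.67250 = 0.100.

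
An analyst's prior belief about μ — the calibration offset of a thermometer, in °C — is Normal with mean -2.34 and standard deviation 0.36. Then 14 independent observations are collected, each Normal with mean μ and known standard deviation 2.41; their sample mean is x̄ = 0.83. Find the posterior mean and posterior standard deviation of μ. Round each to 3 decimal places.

Posterior mean ≈ -1.585; posterior SD ≈ 0.314

Prior precision 1/τ₀² = 1/0.36² = 7.71605; data precision n/σ² = 14/2.41² = 2.41043.
Posterior precision = 7.71605 + 2.41043 = 10.1265, giving posterior SD = 1/√10.1265 = 0.314.
Posterior mean = (7.71605·-2.34 + 2.41043·0.83) / 10.1265 = -1.585.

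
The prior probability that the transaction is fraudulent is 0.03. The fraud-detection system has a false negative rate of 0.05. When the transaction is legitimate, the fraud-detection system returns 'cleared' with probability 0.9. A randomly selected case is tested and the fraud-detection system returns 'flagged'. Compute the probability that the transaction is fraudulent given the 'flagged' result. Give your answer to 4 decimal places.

P(H | E) ≈ 0.2271

Let H be the event that the transaction is fraudulent. P(H) = 0.03, so P(¬H) = 0.97. With E the 'flagged' result, P(E|H) = 0.95 and P(E|¬H) = 0.1.
P(E) = 0.95·0.03 + 0.1·0.97 = 0.028500 + 0.097000 = 0.12550.
By Bayes' theorem, P(H|E) = 0.028500 / 0.12550 = 0.2271.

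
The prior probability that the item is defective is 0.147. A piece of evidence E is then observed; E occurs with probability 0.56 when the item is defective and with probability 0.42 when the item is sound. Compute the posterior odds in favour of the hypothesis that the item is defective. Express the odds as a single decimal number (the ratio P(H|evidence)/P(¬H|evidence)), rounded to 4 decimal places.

Posterior odds ≈ 0.2298

Prior odds = 0.147/(1−0.147) = 0.17233.
Likelihood ratio for E = 0.56/0.42 = 1.3333.
Posterior odds = prior odds × LR = 0.22978.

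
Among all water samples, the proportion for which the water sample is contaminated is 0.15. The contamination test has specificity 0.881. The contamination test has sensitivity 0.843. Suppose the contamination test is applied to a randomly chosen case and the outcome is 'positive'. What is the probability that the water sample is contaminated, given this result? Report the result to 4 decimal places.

P(H | E) ≈ 0.5556

Write H for 'the water sample is contaminated'. Prior odds H:¬H = 0.15/0.85 = 0.17647. For the 'positive' outcome, the likelihood ratio is 0.843/0.119 = 7.0840.
Posterior odds = 0.17647 × 7.0840 = 1.2501, so P(H|E) = 1.2501/(1+1.2501) = 0.5556.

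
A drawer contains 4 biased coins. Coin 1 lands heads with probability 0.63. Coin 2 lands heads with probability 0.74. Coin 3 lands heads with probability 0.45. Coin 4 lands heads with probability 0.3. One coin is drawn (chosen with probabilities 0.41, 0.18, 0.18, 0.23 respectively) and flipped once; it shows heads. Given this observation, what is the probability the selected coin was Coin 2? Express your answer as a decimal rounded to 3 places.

P(heads|C1) = 0.63; P(heads|C2) = 0.74; P(heads|C3) = 0.45; P(heads|C4) = 0.3.
Prior × likelihood for each source: 0.41·0.63=0.2583, 0.18·0.74=0.1332, 0.18·0.45=0.08100, 0.23·0.3=0.06900. Summing gives P(heads) = 0.54150.
P(Coin 2 | heads) = 0.1332 / 0.54150 = 0.246.

Posterior probability ≈ 0.246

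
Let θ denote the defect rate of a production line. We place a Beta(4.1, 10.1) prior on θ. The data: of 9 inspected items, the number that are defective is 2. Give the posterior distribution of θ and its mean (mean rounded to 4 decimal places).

Observing 2 successes and 7 failures updates Beta(4.1, 10.1) by adding the success and failure counts to the two shape parameters: α = 4.1+2 = 6.1, β = 10.1+7 = 17.1.
E[θ | data] = 6.1/(6.1+17.1) = 0.2629.

Posterior: Beta(6.1, 17.1); mean ≈ 0.2629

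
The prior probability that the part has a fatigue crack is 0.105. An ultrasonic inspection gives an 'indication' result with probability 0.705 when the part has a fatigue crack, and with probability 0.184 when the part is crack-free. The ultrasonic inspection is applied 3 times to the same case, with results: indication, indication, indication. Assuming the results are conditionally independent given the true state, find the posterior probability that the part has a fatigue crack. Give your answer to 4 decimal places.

Let H be the event that the part has a fatigue crack; start with P(H) = 0.105. P('indication'|H) = 0.705, P('indication'|¬H) = 0.184.
Update on result 1 ('indication'): P(H) ← 0.705·0.1050 / (0.705·0.1050 + 0.184·0.8950) = 0.074025/0.23871 = 0.3101.
Update on result 2 ('indication'): P(H) ← 0.705·0.3101 / (0.705·0.3101 + 0.184·0.6899) = 0.21863/0.34557 = 0.6327.
Update on result 3 ('indication'): P(H) ← 0.705·0.6327 / (0.705·0.6327 + 0.184·0.3673) = 0.44603/0.51362 = 0.8684.

Posterior P(H) ≈ 0.8684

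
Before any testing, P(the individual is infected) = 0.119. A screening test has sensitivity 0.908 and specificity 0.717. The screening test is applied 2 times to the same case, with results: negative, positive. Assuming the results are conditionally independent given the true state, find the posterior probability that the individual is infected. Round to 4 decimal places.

Posterior P(H) ≈ 0.0527

With H the event that the individual is infected, the joint likelihood of the observed sequence is P(data|H) = 0.092·0.908 = 0.083536 and P(data|¬H) = 0.717·0.283 = 0.20291.
Bayes: P(H|data) = 0.119·0.083536 / (0.119·0.083536 + 0.881·0.20291) = 0.0099408/0.18871 = 0.0527.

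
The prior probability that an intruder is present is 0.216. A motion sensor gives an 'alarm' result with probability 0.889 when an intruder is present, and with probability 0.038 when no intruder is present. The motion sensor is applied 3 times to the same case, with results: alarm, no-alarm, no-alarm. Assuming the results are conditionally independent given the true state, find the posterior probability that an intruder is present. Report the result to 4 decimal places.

Let H be the event that an intruder is present; start with P(H) = 0.216. P('alarm'|H) = 0.889, P('alarm'|¬H) = 0.038.
Update on result 1 ('alarm'): P(H) ← 0.889·0.2160 / (0.889·0.2160 + 0.038·0.7840) = 0.19202/0.22182 = 0.8657.
Update on result 2 ('no-alarm'): P(H) ← 0.111·0.8657 / (0.111·0.8657 + 0.962·0.1343) = 0.096092/0.22530 = 0.4265.
Update on result 3 ('no-alarm'): P(H) ← 0.111·0.4265 / (0.111·0.4265 + 0.962·0.5735) = 0.047343/0.59904 = 0.0790.

Posterior P(H) ≈ 0.0790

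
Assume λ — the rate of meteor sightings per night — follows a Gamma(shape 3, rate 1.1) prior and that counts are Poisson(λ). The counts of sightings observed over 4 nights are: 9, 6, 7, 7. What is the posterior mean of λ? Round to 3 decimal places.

Posterior mean ≈ 6.275

Total count ∑xᵢ = 29 over n = 4 nights.
Gamma is conjugate to the Poisson likelihood: posterior is Gamma(shape = 3+29 = 32, rate = 1.1+4 = 5.1).
E[λ | data] = 32/5.1 = 6.275.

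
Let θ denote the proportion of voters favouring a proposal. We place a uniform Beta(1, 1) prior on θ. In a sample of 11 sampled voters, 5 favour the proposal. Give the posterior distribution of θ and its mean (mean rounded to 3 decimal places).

Posterior: Beta(6, 7); mean ≈ 0.462

Observing 5 successes and 6 failures updates Beta(1, 1) by adding the success and failure counts to the two shape parameters: α = 1+5 = 6, β = 1+6 = 7.
E[θ | data] = 6/(6+7) = 0.462.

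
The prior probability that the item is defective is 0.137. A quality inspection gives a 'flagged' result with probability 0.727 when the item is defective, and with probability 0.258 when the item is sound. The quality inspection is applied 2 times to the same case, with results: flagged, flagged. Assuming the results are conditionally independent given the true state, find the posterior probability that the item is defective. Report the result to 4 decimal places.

Posterior P(H) ≈ 0.5576

Let H be the event that the item is defective; start with P(H) = 0.137. P('flagged'|H) = 0.727, P('flagged'|¬H) = 0.258.
Update on result 1 ('flagged'): P(H) ← 0.727·0.1370 / (0.727·0.1370 + 0.258·0.8630) = 0.099599/0.32225 = 0.3091.
Update on result 2 ('flagged'): P(H) ← 0.727·0.3091 / (0.727·0.3091 + 0.258·0.6909) = 0.22469/0.40295 = 0.5576.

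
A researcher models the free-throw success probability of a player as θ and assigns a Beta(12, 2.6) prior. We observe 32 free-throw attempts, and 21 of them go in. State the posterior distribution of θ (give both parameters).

Posterior: Beta(33, 13.6)

Observing 21 successes and 11 failures updates Beta(12, 2.6) by adding the success and failure counts to the two shape parameters: α = 12+21 = 33, β = 2.6+11 = 13.6.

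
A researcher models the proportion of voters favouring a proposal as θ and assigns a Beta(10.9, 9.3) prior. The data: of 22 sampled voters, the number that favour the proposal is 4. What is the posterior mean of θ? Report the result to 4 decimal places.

Posterior mean ≈ 0.3531

The binomial likelihood is conjugate to the Beta prior: with 4 successes and 18 failures, the posterior is Beta(10.9+4, 9.3+18) = Beta(14.9, 27.3).
E[θ | data] = 14.9/(14.9+27.3) = 0.3531.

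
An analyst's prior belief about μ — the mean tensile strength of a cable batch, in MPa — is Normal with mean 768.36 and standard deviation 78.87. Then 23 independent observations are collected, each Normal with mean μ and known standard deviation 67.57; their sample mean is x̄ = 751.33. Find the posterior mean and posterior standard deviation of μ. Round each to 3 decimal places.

With known σ, the Normal prior is conjugate. Weight on the data is w = (n/σ²)/(n/σ² + 1/τ₀²) = 0.00503756/(0.00503756+0.00016076) = 0.96907.
Posterior mean = w·x̄ + (1−w)·μ₀ = 0.96907·751.33 + 0.030925·768.36 = 751.857. Posterior variance = 1/(0.00503756+0.00016076) = 192.370, so SD = 13.870.

Posterior mean ≈ 751.857; posterior SD ≈ 13.870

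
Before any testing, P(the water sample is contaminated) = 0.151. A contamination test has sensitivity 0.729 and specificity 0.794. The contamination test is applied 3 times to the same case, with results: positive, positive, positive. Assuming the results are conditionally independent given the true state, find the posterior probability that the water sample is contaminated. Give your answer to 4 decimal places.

With H the event that the water sample is contaminated, the joint likelihood of the observed sequence is P(data|H) = 0.729·0.729·0.729 = 0.38742 and P(data|¬H) = 0.206·0.206·0.206 = 0.0087418.
Bayes: P(H|data) = 0.151·0.38742 / (0.151·0.38742 + 0.849·0.0087418) = 0.058500/0.065922 = 0.8874.

Posterior P(H) ≈ 0.8874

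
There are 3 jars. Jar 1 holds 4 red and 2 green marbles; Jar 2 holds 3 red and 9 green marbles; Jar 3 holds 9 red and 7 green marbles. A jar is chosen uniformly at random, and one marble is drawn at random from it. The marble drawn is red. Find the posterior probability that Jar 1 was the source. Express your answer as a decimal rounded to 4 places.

Posterior probability ≈ 0.4507

P(red|Jar 1) = 0.6667; P(red|Jar 2) = 0.25; P(red|Jar 3) = 0.5625.
Prior × likelihood for each source: 0.333333·0.6667=0.2222, 0.333333·0.25=0.08333, 0.333333·0.5625=0.1875. Summing gives P(red) = 0.49306.
P(Jar 1 | red) = 0.2222 / 0.49306 = 0.4507.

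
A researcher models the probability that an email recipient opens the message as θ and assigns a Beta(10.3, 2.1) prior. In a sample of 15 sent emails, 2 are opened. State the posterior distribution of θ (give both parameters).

The binomial likelihood is conjugate to the Beta prior: with 2 successes and 13 failures, the posterior is Beta(10.3+2, 2.1+13) = Beta(12.3, 15.1).

Posterior: Beta(12.3, 15.1)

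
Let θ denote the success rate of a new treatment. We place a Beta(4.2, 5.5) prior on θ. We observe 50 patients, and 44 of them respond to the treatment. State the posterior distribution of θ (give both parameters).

The binomial likelihood is conjugate to the Beta prior: with 44 successes and 6 failures, the posterior is Beta(4.2+44, 5.5+6) = Beta(48.2, 11.5).

Posterior: Beta(48.2, 11.5)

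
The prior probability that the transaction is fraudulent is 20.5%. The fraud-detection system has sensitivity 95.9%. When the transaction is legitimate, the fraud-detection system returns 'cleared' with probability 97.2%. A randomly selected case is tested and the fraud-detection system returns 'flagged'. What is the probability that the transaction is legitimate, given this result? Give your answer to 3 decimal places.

Write H for 'the transaction is fraudulent'. Prior odds H:¬H = 0.205/0.795 = 0.25786. For the 'flagged' outcome, the likelihood ratio is 0.959/0.028 = 34.250.
Posterior odds = 0.25786 × 34.250 = 8.8318, so P(H|E) = 8.8318/(1+8.8318) = 0.898. Then P(¬H|E) = 1 − 0.898 = 0.102.

P(¬H | E) ≈ 0.102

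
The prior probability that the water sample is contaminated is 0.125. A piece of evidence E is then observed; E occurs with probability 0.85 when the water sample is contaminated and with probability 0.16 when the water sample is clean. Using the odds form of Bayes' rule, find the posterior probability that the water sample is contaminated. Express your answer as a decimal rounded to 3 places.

Prior odds = 0.125/(1−0.125) = 0.14286. In log-odds, ln(0.14286) = -1.9459.
Add log likelihood ratio: ln(5.3125) = 1.6701.
Posterior log-odds = -0.27585, so posterior odds = exp(-0.27585) = 0.75893. Converting, P(H|E) = 0.75893/1.7589 = 0.431.

Posterior probability ≈ 0.431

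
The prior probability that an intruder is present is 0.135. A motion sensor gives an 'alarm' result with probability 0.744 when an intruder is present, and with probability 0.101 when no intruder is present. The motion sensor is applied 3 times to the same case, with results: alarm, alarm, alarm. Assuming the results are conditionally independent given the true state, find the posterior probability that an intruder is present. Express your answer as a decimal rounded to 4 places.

Posterior P(H) ≈ 0.9842

With H the event that an intruder is present, the joint likelihood of the observed sequence is P(data|H) = 0.744·0.744·0.744 = 0.41183 and P(data|¬H) = 0.101·0.101·0.101 = 0.0010303.
Bayes: P(H|data) = 0.135·0.41183 / (0.135·0.41183 + 0.865·0.0010303) = 0.055597/0.056488 = 0.9842.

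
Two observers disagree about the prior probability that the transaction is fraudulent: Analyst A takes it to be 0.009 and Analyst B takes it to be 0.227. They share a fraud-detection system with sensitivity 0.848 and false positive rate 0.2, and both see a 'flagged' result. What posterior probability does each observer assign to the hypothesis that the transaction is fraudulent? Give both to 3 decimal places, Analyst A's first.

P('+'|H) = 0.848, P('+'|¬H) = 0.2.
Analyst A: numerator 0.848·0.009 = 0.0076320; evidence = 0.0076320+0.2·0.991 = 0.20583; posterior = 0.037.
Analyst B: numerator 0.848·0.227 = 0.19250; evidence = 0.19250+0.2·0.773 = 0.34710; posterior = 0.555.

Analyst A: 0.037; Analyst B: 0.555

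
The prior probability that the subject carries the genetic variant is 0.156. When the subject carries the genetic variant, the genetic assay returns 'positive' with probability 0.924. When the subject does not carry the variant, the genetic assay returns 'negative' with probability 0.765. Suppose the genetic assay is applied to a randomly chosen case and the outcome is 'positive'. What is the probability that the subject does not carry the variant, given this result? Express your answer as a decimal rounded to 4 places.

Let H be the event that the subject carries the genetic variant. P(H) = 0.156, so P(¬H) = 0.844. With E the 'positive' result, P(E|H) = 0.924 and P(E|¬H) = 0.235.
P(E) = 0.924·0.156 + 0.235·0.844 = 0.14414 + 0.19834 = 0.34248.
By Bayes' theorem, P(H|E) = 0.14414 / 0.34248 = 0.4209. Hence P(¬H|E) = 1 − 0.4209 = 0.5791.

P(¬H | E) ≈ 0.5791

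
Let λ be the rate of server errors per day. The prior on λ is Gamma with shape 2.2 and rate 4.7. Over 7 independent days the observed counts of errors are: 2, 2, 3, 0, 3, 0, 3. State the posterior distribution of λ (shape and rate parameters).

Posterior: Gamma(shape=15.2, rate=11.7)

The Poisson likelihood adds the total count to the shape and the number of exposure periods to the rate. Here ∑xᵢ = 13 and n = 7, so shape 2.2→15.2 and rate 4.7→11.7.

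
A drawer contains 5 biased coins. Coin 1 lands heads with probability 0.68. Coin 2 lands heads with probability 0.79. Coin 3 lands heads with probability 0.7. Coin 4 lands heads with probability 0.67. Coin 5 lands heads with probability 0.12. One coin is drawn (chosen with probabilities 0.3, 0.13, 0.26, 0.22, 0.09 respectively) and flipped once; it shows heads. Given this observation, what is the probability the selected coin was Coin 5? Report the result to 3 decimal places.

P(heads|C1) = 0.68; P(heads|C2) = 0.79; P(heads|C3) = 0.7; P(heads|C4) = 0.67; P(heads|C5) = 0.12.
Prior × likelihood for each source: 0.3·0.68=0.2040, 0.13·0.79=0.1027, 0.26·0.7=0.1820, 0.22·0.67=0.1474, 0.09·0.12=0.01080. Summing gives P(heads) = 0.64690.
P(Coin 5 | heads) = 0.01080 / 0.64690 = 0.017.

Posterior probability ≈ 0.017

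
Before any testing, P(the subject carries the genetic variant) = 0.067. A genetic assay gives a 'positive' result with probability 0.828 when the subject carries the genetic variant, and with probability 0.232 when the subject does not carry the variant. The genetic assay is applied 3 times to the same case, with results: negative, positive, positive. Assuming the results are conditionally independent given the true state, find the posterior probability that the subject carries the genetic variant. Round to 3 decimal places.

Let H be the event that the subject carries the genetic variant; start with P(H) = 0.067. P('positive'|H) = 0.828, P('positive'|¬H) = 0.232.
Update on result 1 ('negative'): P(H) ← 0.172·0.0670 / (0.172·0.0670 + 0.768·0.9330) = 0.011524/0.72807 = 0.0158.
Update on result 2 ('positive'): P(H) ← 0.828·0.0158 / (0.828·0.0158 + 0.232·0.9842) = 0.013106/0.24143 = 0.0543.
Update on result 3 ('positive'): P(H) ← 0.828·0.0543 / (0.828·0.0543 + 0.232·0.9457) = 0.044946/0.26435 = 0.1700.

Posterior P(H) ≈ 0.170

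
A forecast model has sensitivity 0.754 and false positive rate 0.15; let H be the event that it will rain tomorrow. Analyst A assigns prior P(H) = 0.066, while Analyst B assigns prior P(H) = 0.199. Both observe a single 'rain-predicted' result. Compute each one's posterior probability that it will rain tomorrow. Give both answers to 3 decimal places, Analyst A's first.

The likelihood ratio for a 'rain-predicted' result is 0.754/0.15 = 5.0267.
Analyst A: prior odds 0.066/0.934 = 0.070664; posterior odds 0.35520; posterior probability 0.262.
Analyst B: prior odds 0.199/0.801 = 0.24844; posterior odds 1.2488; posterior probability 0.555.

Analyst A: 0.262; Analyst B: 0.555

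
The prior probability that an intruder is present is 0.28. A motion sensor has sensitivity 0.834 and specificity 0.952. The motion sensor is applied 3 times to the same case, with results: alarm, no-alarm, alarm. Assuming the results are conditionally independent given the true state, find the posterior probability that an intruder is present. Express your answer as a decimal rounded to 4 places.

Posterior P(H) ≈ 0.9534

With H the event that an intruder is present, the joint likelihood of the observed sequence is P(data|H) = 0.834·0.166·0.834 = 0.11546 and P(data|¬H) = 0.048·0.952·0.048 = 0.0021934.
Bayes: P(H|data) = 0.28·0.11546 / (0.28·0.11546 + 0.72·0.0021934) = 0.032329/0.033909 = 0.9534.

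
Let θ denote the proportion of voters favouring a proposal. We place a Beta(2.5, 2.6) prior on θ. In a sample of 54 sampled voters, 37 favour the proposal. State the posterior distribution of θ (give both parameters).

Observing 37 successes and 17 failures updates Beta(2.5, 2.6) by adding the success and failure counts to the two shape parameters: α = 2.5+37 = 39.5, β = 2.6+17 = 19.6.

Posterior: Beta(39.5, 19.6)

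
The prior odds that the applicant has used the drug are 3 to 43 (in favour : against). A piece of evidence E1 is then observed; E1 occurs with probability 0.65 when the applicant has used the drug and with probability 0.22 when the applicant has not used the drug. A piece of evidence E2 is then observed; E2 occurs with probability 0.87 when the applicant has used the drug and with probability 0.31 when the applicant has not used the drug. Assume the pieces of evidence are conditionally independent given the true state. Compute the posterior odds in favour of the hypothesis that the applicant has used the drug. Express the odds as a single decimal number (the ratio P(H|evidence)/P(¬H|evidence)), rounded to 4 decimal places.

Prior odds = 3/43 = 0.069767.
Likelihood ratio for E1 = 0.65/0.22 = 2.9545.
Likelihood ratio for E2 = 0.87/0.31 = 2.8065.
Posterior odds = prior odds × LR₁ × LR₂ = 0.57850.

Posterior odds ≈ 0.5785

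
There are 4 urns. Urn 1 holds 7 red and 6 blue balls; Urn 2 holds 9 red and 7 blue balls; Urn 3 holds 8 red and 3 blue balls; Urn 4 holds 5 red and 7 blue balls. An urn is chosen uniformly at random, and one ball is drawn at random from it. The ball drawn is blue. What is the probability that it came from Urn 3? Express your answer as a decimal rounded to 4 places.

Tabulate prior·likelihood by source: [1] prior 0.25, lik 0.4615, product 0.1154; [2] prior 0.25, lik 0.4375, product 0.1094; [3] prior 0.25, lik 0.2727, product 0.06818; [4] prior 0.25, lik 0.5833, product 0.1458.
Normalizing constant = 0.43877; the posterior for Urn 3 is its product over the sum, 0.06818/0.43877 = 0.1554.

Posterior probability ≈ 0.1554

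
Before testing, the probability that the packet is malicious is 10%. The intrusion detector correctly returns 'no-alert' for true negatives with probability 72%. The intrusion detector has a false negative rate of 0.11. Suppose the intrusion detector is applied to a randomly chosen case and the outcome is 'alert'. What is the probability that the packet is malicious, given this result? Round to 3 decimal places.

Write H for 'the packet is malicious'. Prior odds H:¬H = 0.1/0.9 = 0.11111. For the 'alert' outcome, the likelihood ratio is 0.89/0.28 = 3.1786.
Posterior odds = 0.11111 × 3.1786 = 0.35317, so P(H|E) = 0.35317/(1+0.35317) = 0.261.

P(H | E) ≈ 0.261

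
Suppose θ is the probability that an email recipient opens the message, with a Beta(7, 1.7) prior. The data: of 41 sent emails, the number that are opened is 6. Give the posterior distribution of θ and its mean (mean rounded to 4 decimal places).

Observing 6 successes and 35 failures updates Beta(7, 1.7) by adding the success and failure counts to the two shape parameters: α = 7+6 = 13, β = 1.7+35 = 36.7.
Posterior mean = α/(α+β) = 13/49.7 = 0.2616.

Posterior: Beta(13, 36.7); mean ≈ 0.2616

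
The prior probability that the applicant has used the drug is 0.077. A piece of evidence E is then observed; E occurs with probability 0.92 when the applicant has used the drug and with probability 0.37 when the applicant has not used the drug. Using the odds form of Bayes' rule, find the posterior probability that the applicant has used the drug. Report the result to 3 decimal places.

Prior odds = 0.077/(1−0.077) = 0.083424. In log-odds, ln(0.083424) = -2.4838.
Add log likelihood ratio: ln(2.4865) = 0.91087.
Posterior log-odds = -1.5730, so posterior odds = exp(-1.5730) = 0.20743. Converting, P(H|E) = 0.20743/1.2074 = 0.172.

Posterior probability ≈ 0.172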